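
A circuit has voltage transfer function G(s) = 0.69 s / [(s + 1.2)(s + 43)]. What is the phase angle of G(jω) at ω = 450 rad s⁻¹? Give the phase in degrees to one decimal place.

-84.4 deg

∠(j450) = 90.00°
∠(j450 + 1.2) = arctan(450/1.2) = 89.85°
∠(j450 + 43) = arctan(450/43) = 84.54°
∠G(j450) = 90.00° − (89.85° + 84.54°) = -84.39°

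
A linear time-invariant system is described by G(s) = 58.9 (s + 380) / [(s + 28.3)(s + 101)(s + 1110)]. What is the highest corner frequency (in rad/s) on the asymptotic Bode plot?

Break frequencies occur at each pole and zero magnitude: 28.3 rad/s, 101 rad/s, 380 rad/s, 1110 rad/s.
The highest is 1110 rad/s.

1110 rad/s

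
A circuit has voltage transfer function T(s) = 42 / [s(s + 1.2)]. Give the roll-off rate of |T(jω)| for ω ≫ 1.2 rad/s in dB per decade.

-40 dB/decade

With 0 zeros and 2 poles, the high-frequency asymptotic slope is 20 × (0 − 2) = -40 dB/decade.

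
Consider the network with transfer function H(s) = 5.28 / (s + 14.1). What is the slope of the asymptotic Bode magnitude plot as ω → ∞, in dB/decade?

-20 dB/decade

With 0 zeros and 1 pole, the high-frequency asymptotic slope is 20 × (0 − 1) = -20 dB/decade.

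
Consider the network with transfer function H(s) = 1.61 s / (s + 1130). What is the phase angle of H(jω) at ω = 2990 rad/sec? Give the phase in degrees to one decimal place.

20.7°

∠(j2990) = 90.00°
∠(j2990 + 1130) = arctan(2990/1130) = 69.30°
∠H(j2990) = 90.00° − 69.30° = 20.70°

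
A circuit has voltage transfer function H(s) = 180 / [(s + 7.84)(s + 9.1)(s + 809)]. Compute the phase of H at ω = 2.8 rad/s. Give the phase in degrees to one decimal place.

-37.0°

∠(j2.8 + 7.84) = arctan(2.8/7.84) = 19.65°
∠(j2.8 + 9.1) = arctan(2.8/9.1) = 17.10°
∠(j2.8 + 809) = arctan(2.8/809) = 0.20°
∠H(j2.8) = − (19.65° + 17.10° + 0.20°) = -36.95°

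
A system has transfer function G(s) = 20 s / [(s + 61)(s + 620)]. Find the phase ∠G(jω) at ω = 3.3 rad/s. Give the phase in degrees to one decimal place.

∠(j3.3) = 90.00°
∠(j3.3 + 61) = arctan(3.3/61) = 3.10°
∠(j3.3 + 620) = arctan(3.3/620) = 0.30°
∠G(j3.3) = 90.00° − (3.10° + 0.30°) = 86.60°

86.6 deg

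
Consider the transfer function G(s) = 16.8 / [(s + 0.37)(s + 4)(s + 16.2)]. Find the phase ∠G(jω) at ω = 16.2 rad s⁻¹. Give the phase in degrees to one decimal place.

∠(j16.2 + 0.37) = arctan(16.2/0.37) = 88.69°
∠(j16.2 + 4) = arctan(16.2/4) = 76.13°
∠(j16.2 + 16.2) = arctan(16.2/16.2) = 45.00°
∠G(j16.2) = − (88.69° + 76.13° + 45.00°) = -209.82°

-209.8°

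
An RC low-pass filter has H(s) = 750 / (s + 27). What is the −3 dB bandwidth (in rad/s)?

For a single-pole low-pass, the −3 dB point is at the pole: ω = 27 rad/s.

27 rad/s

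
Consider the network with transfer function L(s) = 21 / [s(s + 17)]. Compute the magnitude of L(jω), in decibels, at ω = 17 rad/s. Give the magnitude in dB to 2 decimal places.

-25.78 dB

|j17 + 17| = √(17² + 17²) = 24.04
|j17| = 17
|L(j17)| = 21 / (24.04 × 17) = 0.051381
20 log₁₀(0.051381) = -25.784 dB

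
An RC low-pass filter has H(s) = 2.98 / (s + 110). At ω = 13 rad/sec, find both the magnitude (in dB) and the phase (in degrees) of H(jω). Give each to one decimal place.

|j13 + 110| = √(13² + 110²) = 110.8
|H(j13)| = 2.98 / 110.8 = 0.026904
20 log₁₀(0.026904) = -31.40 dB
∠(j13 + 110) = arctan(13/110) = 6.74°
∠H(j13) = −6.74° = -6.74°

|H| = -31.4 dB, ∠H = -6.7°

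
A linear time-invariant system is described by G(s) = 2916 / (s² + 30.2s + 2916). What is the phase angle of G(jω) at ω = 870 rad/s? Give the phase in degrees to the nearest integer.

-178°

∠[(j870)² + 30.2(j870) + 2916] = ∠[-7.5398e+05 + j26274] = 178.00°
∠G(j870) = −178.00° = -178.00°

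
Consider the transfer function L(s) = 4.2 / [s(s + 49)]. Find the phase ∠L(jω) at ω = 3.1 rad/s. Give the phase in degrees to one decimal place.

-93.6°

∠(j3.1 + 49) = arctan(3.1/49) = 3.62°
∠(j3.1) = 90.00°
∠L(j3.1) = − (3.62° + 90.00°) = -93.62°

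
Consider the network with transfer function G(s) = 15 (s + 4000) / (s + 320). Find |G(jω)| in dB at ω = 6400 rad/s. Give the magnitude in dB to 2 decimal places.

24.94 dB

|j6400 + 4000| = √(6400² + 4000²) = 7547
|j6400 + 320| = √(6400² + 320²) = 6408
|G(j6400)| = 15 × 7547 / 6408 = 17.667
20 log₁₀(17.667) = 24.943 dB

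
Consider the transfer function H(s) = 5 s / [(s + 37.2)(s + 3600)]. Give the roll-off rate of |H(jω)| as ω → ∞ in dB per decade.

With 1 zero and 2 poles, the high-frequency asymptotic slope is 20 × (1 − 2) = -20 dB/decade.

-20 dB/decade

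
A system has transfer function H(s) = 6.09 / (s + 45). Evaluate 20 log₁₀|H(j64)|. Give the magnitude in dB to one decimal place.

-22.2 dB

|j64 + 45| = √(64² + 45²) = 78.24
|H(j64)| = 6.09 / 78.24 = 0.077841
20 log₁₀(0.077841) = -22.18 dB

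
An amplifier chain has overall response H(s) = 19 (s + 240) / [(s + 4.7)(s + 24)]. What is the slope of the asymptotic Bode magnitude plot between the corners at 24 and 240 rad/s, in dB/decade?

In this band the factors already past their corner are: pole at 4.7, pole at 24; net slope = -40 dB/decade.

-40 dB/decade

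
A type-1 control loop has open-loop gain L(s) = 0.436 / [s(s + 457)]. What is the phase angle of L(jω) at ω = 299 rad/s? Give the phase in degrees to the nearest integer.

-123°

∠(j299 + 457) = arctan(299/457) = 33.20°
∠(j299) = 90.00°
∠L(j299) = − (33.20° + 90.00°) = -123.20°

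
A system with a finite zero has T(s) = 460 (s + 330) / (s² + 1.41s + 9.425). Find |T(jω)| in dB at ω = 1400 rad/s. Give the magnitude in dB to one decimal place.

|j1400 + 330| = √(1400² + 330²) = 1438
|(j1400)² + 1.41(j1400) + 9.425| = |-1.96e+06 + j1974| = 1.96e+06
|T(j1400)| = 460 × 1438 / 1.96e+06 = 0.33758
20 log₁₀(0.33758) = -9.43 dB

-9.4 dB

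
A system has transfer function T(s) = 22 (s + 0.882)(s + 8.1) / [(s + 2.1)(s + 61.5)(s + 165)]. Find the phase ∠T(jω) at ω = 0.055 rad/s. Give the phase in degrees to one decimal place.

∠(j0.055 + 0.882) = arctan(0.055/0.882) = 3.57°
∠(j0.055 + 8.1) = arctan(0.055/8.1) = 0.39°
∠(j0.055 + 2.1) = arctan(0.055/2.1) = 1.50°
∠(j0.055 + 61.5) = arctan(0.055/61.5) = 0.05°
∠(j0.055 + 165) = arctan(0.055/165) = 0.02°
∠T(j0.055) = 3.57° + 0.39° − (1.50° + 0.05° + 0.02°) = 2.39°

2.4°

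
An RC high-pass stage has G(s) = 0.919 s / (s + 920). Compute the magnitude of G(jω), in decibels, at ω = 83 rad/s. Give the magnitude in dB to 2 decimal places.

-21.66 dB

|j83| = 83
|j83 + 920| = √(83² + 920²) = 923.7
|G(j83)| = 0.919 × 83 / 923.7 = 0.082574
20 log₁₀(0.082574) = -21.663 dB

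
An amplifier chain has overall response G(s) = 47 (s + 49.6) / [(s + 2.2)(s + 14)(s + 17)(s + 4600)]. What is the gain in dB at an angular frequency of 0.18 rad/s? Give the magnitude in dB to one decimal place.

-60.3 dB

|j0.18 + 49.6| = √(0.18² + 49.6²) = 49.6
|j0.18 + 2.2| = √(0.18² + 2.2²) = 2.207
|j0.18 + 14| = √(0.18² + 14²) = 14
|j0.18 + 17| = √(0.18² + 17²) = 17
|j0.18 + 4600| = √(0.18² + 4600²) = 4600
|G(j0.18)| = 47 × 49.6 / (2.207 × 14 × 17 × 4600) = 0.00096453
20 log₁₀(0.00096453) = -60.31 dB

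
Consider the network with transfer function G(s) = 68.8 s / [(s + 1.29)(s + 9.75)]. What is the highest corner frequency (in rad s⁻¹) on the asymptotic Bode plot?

Break frequencies occur at each pole and zero magnitude: 1.29 rad s⁻¹, 9.75 rad s⁻¹.
The highest is 9.75 rad s⁻¹.

9.75 rad s⁻¹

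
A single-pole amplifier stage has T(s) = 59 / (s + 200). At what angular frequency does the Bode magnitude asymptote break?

The single real pole at s = −200 gives a corner at ω = 200 rad/sec.

200 rad/sec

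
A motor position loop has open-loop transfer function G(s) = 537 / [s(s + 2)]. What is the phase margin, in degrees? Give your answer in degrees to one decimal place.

4.9 deg

Gain crossover: |G(jω)| = 1 at ω ≈ 23.1 rad/s.
∠G(j23.1) = −90° − arctan(23.1/2) ≈ -175.06°
PM = 180° + (-175.06°) = 4.94°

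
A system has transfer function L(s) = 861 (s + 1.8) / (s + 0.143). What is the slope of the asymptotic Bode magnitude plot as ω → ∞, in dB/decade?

0 dB/decade

With 1 zero and 1 pole, the high-frequency asymptotic slope is 20 × (1 − 1) = 0 dB/decade.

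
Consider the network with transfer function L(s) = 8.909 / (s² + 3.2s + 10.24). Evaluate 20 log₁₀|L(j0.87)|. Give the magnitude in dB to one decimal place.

-0.9 dB

|(j0.87)² + 3.2(j0.87) + 10.24| = |9.4831 + j2.784| = 9.883
|L(j0.87)| = 8.909 / 9.883 = 0.90142
20 log₁₀(0.90142) = -0.90 dB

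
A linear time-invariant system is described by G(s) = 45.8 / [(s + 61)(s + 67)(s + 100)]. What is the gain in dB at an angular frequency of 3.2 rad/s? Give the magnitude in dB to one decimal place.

|j3.2 + 61| = √(3.2² + 61²) = 61.08
|j3.2 + 67| = √(3.2² + 67²) = 67.08
|j3.2 + 100| = √(3.2² + 100²) = 100.1
|G(j3.2)| = 45.8 / (61.08 × 67.08 × 100.1) = 0.00011172
20 log₁₀(0.00011172) = -79.04 dB

-79.0 dB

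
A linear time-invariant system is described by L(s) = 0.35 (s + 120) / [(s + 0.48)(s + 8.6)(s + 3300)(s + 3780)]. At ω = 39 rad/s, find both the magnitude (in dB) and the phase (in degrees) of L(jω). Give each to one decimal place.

|j39 + 120| = √(39² + 120²) = 126.2
|j39 + 0.48| = √(39² + 0.48²) = 39
|j39 + 8.6| = √(39² + 8.6²) = 39.94
|j39 + 3300| = √(39² + 3300²) = 3300
|j39 + 3780| = √(39² + 3780²) = 3780
|L(j39)| = 0.35 × 126.2 / (39 × 39.94 × 3300 × 3780) = 2.2726e-09
20 log₁₀(2.2726e-09) = -172.87 dB
∠(j39 + 120) = arctan(39/120) = 18.00°
∠(j39 + 0.48) = arctan(39/0.48) = 89.29°
∠(j39 + 8.6) = arctan(39/8.6) = 77.56°
∠(j39 + 3300) = arctan(39/3300) = 0.68°
∠(j39 + 3780) = arctan(39/3780) = 0.59°
∠L(j39) = 18.00° − (89.29° + 77.56° + 0.68° + 0.59°) = -150.12°

|L| = -172.9 dB, ∠L = -150.1°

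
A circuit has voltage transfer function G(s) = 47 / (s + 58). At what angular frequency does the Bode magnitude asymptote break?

The single real pole at s = −58 gives a corner at ω = 58 rad s⁻¹.

58 rad s⁻¹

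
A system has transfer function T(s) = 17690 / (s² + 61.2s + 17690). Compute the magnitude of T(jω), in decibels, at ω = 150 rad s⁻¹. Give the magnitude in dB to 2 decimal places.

|(j150)² + 61.2(j150) + 17690| = |-4810 + j9180| = 1.036e+04
|T(j150)| = 17690 / 1.036e+04 = 1.7069
20 log₁₀(1.7069) = 4.644 dB

4.64 dB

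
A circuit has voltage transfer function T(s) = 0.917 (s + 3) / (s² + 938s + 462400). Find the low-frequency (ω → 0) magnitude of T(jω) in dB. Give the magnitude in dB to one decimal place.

T(0) = 0.917 × 3 / 462400 = 5.9494e-06
20 log₁₀(5.9494e-06) = -104.51 dB

-104.5 dB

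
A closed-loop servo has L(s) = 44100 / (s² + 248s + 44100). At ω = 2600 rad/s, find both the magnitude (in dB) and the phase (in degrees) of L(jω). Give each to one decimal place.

|(j2600)² + 248(j2600) + 44100| = |-6.7159e+06 + j6.448e+05| = 6.747e+06
|L(j2600)| = 44100 / 6.747e+06 = 0.0065364
20 log₁₀(0.0065364) = -43.69 dB
∠[(j2600)² + 248(j2600) + 44100] = ∠[-6.7159e+06 + j6.448e+05] = 174.52°
∠L(j2600) = −174.52° = -174.52°

|L| = -43.7 dB, ∠L = -174.5°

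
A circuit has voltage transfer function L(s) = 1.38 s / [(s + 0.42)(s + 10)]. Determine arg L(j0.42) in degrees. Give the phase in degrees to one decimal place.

42.6°

∠(j0.42) = 90.00°
∠(j0.42 + 0.42) = arctan(0.42/0.42) = 45.00°
∠(j0.42 + 10) = arctan(0.42/10) = 2.41°
∠L(j0.42) = 90.00° − (45.00° + 2.41°) = 42.59°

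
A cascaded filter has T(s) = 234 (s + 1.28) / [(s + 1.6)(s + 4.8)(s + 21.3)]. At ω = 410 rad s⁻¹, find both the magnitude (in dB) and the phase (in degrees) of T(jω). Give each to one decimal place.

|j410 + 1.28| = √(410² + 1.28²) = 410
|j410 + 1.6| = √(410² + 1.6²) = 410
|j410 + 4.8| = √(410² + 4.8²) = 410
|j410 + 21.3| = √(410² + 21.3²) = 410.6
|T(j410)| = 234 × 410 / (410 × 410 × 410.6) = 0.0013901
20 log₁₀(0.0013901) = -57.14 dB
∠(j410 + 1.28) = arctan(410/1.28) = 89.82°
∠(j410 + 1.6) = arctan(410/1.6) = 89.78°
∠(j410 + 4.8) = arctan(410/4.8) = 89.33°
∠(j410 + 21.3) = arctan(410/21.3) = 87.03°
∠T(j410) = 89.82° − (89.78° + 89.33° + 87.03°) = -176.31°

|T| = -57.1 dB, ∠T = -176.3°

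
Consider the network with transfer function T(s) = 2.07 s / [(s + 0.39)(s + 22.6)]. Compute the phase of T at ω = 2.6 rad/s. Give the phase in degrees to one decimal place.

2.0°

∠(j2.6) = 90.00°
∠(j2.6 + 0.39) = arctan(2.6/0.39) = 81.47°
∠(j2.6 + 22.6) = arctan(2.6/22.6) = 6.56°
∠T(j2.6) = 90.00° − (81.47° + 6.56°) = 1.97°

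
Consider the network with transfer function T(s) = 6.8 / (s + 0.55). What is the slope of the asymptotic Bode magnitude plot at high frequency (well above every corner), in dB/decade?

-20 dB/decade

With 0 zeros and 1 pole, the high-frequency asymptotic slope is 20 × (0 − 1) = -20 dB/decade.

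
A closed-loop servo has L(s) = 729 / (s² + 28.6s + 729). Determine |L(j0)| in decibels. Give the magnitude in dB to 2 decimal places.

L(0) = 729 / 729 = 1
20 log₁₀(1) = 0.000 dB

0.00 dB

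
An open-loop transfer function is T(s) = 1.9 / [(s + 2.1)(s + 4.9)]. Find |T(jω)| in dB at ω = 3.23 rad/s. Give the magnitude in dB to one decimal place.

-21.5 dB

|j3.23 + 2.1| = √(3.23² + 2.1²) = 3.853
|j3.23 + 4.9| = √(3.23² + 4.9²) = 5.869
|T(j3.23)| = 1.9 / (3.853 × 5.869) = 0.084032
20 log₁₀(0.084032) = -21.51 dB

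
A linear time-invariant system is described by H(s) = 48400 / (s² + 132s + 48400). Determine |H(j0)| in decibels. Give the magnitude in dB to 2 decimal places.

H(0) = 48400 / 48400 = 1
20 log₁₀(1) = 0.000 dB

0.00 dB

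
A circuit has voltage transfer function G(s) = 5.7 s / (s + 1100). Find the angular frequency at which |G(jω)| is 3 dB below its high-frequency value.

1100 rad/s

For a single-pole high-pass, the −3 dB point is at the pole: ω = 1100 rad/s.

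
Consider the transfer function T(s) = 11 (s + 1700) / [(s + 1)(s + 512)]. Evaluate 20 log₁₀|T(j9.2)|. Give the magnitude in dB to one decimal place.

|j9.2 + 1700| = √(9.2² + 1700²) = 1700
|j9.2 + 1| = √(9.2² + 1²) = 9.254
|j9.2 + 512| = √(9.2² + 512²) = 512.1
|T(j9.2)| = 11 × 1700 / (9.254 × 512.1) = 3.9461
20 log₁₀(3.9461) = 11.92 dB

11.9 dB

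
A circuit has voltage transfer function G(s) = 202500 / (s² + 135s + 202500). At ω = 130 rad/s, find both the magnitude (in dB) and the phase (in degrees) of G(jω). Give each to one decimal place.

|(j130)² + 135(j130) + 202500| = |1.856e+05 + j17550| = 1.864e+05
|G(j130)| = 202500 / 1.864e+05 = 1.0862
20 log₁₀(1.0862) = 0.72 dB
∠[(j130)² + 135(j130) + 202500] = ∠[1.856e+05 + j17550] = 5.40°
∠G(j130) = −5.40° = -5.40°

|G| = 0.7 dB, ∠G = -5.4°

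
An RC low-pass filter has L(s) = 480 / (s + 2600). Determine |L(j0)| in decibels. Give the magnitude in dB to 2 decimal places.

-14.67 dB

L(0) = 480 / 2600 = 0.18462
20 log₁₀(0.18462) = -14.675 dB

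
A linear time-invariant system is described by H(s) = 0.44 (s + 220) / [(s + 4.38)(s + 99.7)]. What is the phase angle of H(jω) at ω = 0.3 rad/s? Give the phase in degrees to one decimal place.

∠(j0.3 + 220) = arctan(0.3/220) = 0.08°
∠(j0.3 + 4.38) = arctan(0.3/4.38) = 3.92°
∠(j0.3 + 99.7) = arctan(0.3/99.7) = 0.17°
∠H(j0.3) = 0.08° − (3.92° + 0.17°) = -4.01°

-4.0°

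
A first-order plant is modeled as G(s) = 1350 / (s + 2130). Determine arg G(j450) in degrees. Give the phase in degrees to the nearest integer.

-12 deg

∠(j450 + 2130) = arctan(450/2130) = 11.93°
∠G(j450) = −11.93° = -11.93°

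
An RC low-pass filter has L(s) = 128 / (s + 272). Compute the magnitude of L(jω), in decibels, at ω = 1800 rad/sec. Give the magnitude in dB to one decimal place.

-23.1 dB

|j1800 + 272| = √(1800² + 272²) = 1820
|L(j1800)| = 128 / 1820 = 0.070313
20 log₁₀(0.070313) = -23.06 dB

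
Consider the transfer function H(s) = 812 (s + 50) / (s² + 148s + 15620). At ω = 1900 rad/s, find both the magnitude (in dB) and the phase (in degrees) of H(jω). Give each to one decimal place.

|H| = -7.4 dB, ∠H = -87.0°

|j1900 + 50| = √(1900² + 50²) = 1901
|(j1900)² + 148(j1900) + 15620| = |-3.5944e+06 + j2.812e+05| = 3.605e+06
|H(j1900)| = 812 × 1901 / 3.605e+06 = 0.42807
20 log₁₀(0.42807) = -7.37 dB
∠(j1900 + 50) = arctan(1900/50) = 88.49°
∠[(j1900)² + 148(j1900) + 15620] = ∠[-3.5944e+06 + j2.812e+05] = 175.53°
∠H(j1900) = 88.49° − 175.53° = -87.03°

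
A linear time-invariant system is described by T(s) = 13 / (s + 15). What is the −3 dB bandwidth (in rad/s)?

For a single-pole low-pass, the −3 dB point is at the pole: ω = 15 rad/s.

15 rad/s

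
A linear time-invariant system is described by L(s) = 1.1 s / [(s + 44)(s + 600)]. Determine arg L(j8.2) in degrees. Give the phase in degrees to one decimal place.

78.7 deg

∠(j8.2) = 90.00°
∠(j8.2 + 44) = arctan(8.2/44) = 10.56°
∠(j8.2 + 600) = arctan(8.2/600) = 0.78°
∠L(j8.2) = 90.00° − (10.56° + 0.78°) = 78.66°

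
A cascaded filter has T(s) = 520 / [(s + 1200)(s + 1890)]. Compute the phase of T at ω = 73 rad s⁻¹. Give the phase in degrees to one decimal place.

∠(j73 + 1200) = arctan(73/1200) = 3.48°
∠(j73 + 1890) = arctan(73/1890) = 2.21°
∠T(j73) = − (3.48° + 2.21°) = -5.69°

-5.7 deg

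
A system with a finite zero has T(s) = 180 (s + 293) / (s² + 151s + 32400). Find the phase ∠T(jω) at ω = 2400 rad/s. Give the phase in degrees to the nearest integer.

-93 deg

∠(j2400 + 293) = arctan(2400/293) = 83.04°
∠[(j2400)² + 151(j2400) + 32400] = ∠[-5.7276e+06 + j3.624e+05] = 176.38°
∠T(j2400) = 83.04° − 176.38° = -93.34°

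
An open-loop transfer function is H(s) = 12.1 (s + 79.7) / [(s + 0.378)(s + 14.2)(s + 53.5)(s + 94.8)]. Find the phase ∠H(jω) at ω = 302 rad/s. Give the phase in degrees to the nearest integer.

-255 deg

∠(j302 + 79.7) = arctan(302/79.7) = 75.22°
∠(j302 + 0.378) = arctan(302/0.378) = 89.93°
∠(j302 + 14.2) = arctan(302/14.2) = 87.31°
∠(j302 + 53.5) = arctan(302/53.5) = 79.95°
∠(j302 + 94.8) = arctan(302/94.8) = 72.57°
∠H(j302) = 75.22° − (89.93° + 87.31° + 79.95° + 72.57°) = -254.55°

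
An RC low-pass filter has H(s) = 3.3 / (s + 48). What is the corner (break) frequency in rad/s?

The single real pole at s = −48 gives a corner at ω = 48 rad/s.

48 rad/s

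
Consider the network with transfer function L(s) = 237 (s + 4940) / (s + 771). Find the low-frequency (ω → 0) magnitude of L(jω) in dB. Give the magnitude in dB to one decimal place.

63.6 dB

L(0) = 237 × 4940 / 771 = 1518.5
20 log₁₀(1518.5) = 63.63 dB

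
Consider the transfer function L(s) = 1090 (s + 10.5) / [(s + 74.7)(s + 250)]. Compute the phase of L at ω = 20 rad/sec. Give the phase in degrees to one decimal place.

∠(j20 + 10.5) = arctan(20/10.5) = 62.30°
∠(j20 + 74.7) = arctan(20/74.7) = 14.99°
∠(j20 + 250) = arctan(20/250) = 4.57°
∠L(j20) = 62.30° − (14.99° + 4.57°) = 42.74°

42.7°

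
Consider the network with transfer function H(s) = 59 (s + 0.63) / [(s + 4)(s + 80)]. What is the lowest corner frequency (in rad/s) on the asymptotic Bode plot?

0.63 rad/s

Break frequencies occur at each pole and zero magnitude: 0.63 rad/s, 4 rad/s, 80 rad/s.
The lowest is 0.63 rad/s.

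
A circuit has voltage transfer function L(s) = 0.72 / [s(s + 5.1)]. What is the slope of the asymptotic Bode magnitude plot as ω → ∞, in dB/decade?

-40 dB/decade

With 0 zeros and 2 poles, the high-frequency asymptotic slope is 20 × (0 − 2) = -40 dB/decade.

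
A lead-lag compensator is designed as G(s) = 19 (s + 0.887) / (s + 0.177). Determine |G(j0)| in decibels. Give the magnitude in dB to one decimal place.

39.6 dB

G(0) = 19 × 0.887 / 0.177 = 95.215
20 log₁₀(95.215) = 39.57 dB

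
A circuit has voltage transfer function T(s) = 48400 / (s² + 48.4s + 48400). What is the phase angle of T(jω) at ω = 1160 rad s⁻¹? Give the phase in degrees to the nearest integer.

∠[(j1160)² + 48.4(j1160) + 48400] = ∠[-1.2972e+06 + j56144] = 177.52°
∠T(j1160) = −177.52° = -177.52°

-178°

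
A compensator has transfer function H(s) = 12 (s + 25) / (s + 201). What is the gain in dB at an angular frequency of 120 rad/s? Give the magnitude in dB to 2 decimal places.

15.96 dB

|j120 + 25| = √(120² + 25²) = 122.6
|j120 + 201| = √(120² + 201²) = 234.1
|H(j120)| = 12 × 122.6 / 234.1 = 6.2834
20 log₁₀(6.2834) = 15.964 dB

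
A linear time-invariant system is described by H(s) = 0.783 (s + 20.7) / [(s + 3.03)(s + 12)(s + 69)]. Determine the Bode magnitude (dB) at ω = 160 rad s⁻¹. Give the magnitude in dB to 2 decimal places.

-90.98 dB

|j160 + 20.7| = √(160² + 20.7²) = 161.3
|j160 + 3.03| = √(160² + 3.03²) = 160
|j160 + 12| = √(160² + 12²) = 160.4
|j160 + 69| = √(160² + 69²) = 174.2
|H(j160)| = 0.783 × 161.3 / (160 × 160.4 × 174.2) = 2.8235e-05
20 log₁₀(2.8235e-05) = -90.984 dB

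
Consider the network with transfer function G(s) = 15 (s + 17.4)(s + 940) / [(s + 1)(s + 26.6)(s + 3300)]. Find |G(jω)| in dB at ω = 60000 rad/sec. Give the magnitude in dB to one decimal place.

-72.1 dB

|j60000 + 17.4| = √(60000² + 17.4²) = 6e+04
|j60000 + 940| = √(60000² + 940²) = 6.001e+04
|j60000 + 1| = √(60000² + 1²) = 6e+04
|j60000 + 26.6| = √(60000² + 26.6²) = 6e+04
|j60000 + 3300| = √(60000² + 3300²) = 6.009e+04
|G(j60000)| = 15 × 6e+04 × 6.001e+04 / (6e+04 × 6e+04 × 6.009e+04) = 0.00024965
20 log₁₀(0.00024965) = -72.05 dB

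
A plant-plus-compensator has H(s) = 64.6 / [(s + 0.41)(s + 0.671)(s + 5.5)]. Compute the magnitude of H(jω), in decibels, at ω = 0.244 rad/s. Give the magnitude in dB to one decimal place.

|j0.244 + 0.41| = √(0.244² + 0.41²) = 0.4771
|j0.244 + 0.671| = √(0.244² + 0.671²) = 0.714
|j0.244 + 5.5| = √(0.244² + 5.5²) = 5.505
|H(j0.244)| = 64.6 / (0.4771 × 0.714 × 5.505) = 34.445
20 log₁₀(34.445) = 30.74 dB

30.7 dB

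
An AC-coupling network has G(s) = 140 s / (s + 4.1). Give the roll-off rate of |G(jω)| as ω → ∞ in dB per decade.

With 1 zero and 1 pole, the high-frequency asymptotic slope is 20 × (1 − 1) = 0 dB/decade.

0 dB/decade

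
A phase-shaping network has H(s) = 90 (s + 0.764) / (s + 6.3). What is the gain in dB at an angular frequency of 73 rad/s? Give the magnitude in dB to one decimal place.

39.1 dB

|j73 + 0.764| = √(73² + 0.764²) = 73
|j73 + 6.3| = √(73² + 6.3²) = 73.27
|H(j73)| = 90 × 73 / 73.27 = 89.672
20 log₁₀(89.672) = 39.05 dB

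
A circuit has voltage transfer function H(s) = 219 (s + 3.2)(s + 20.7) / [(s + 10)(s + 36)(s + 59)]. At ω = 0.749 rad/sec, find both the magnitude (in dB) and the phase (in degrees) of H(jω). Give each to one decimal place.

|H| = -3.1 dB, ∠H = 9.0 deg

|j0.749 + 3.2| = √(0.749² + 3.2²) = 3.286
|j0.749 + 20.7| = √(0.749² + 20.7²) = 20.71
|j0.749 + 10| = √(0.749² + 10²) = 10.03
|j0.749 + 36| = √(0.749² + 36²) = 36.01
|j0.749 + 59| = √(0.749² + 59²) = 59
|H(j0.749)| = 219 × 3.286 × 20.71 / (10.03 × 36.01 × 59) = 0.69973
20 log₁₀(0.69973) = -3.10 dB
∠(j0.749 + 3.2) = arctan(0.749/3.2) = 13.17°
∠(j0.749 + 20.7) = arctan(0.749/20.7) = 2.07°
∠(j0.749 + 10) = arctan(0.749/10) = 4.28°
∠(j0.749 + 36) = arctan(0.749/36) = 1.19°
∠(j0.749 + 59) = arctan(0.749/59) = 0.73°
∠H(j0.749) = 13.17° + 2.07° − (4.28° + 1.19° + 0.73°) = 9.04°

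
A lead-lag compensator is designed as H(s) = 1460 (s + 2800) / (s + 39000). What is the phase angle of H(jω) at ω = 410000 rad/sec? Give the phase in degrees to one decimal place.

∠(j410000 + 2800) = arctan(410000/2800) = 89.61°
∠(j410000 + 39000) = arctan(410000/39000) = 84.57°
∠H(j410000) = 89.61° − 84.57° = 5.04°

5.0°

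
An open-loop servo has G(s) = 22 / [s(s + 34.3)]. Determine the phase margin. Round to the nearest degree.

89°

Gain crossover: |G(jω)| = 1 at ω ≈ 0.641 rad/s.
∠G(j0.641) = −90° − arctan(0.641/34.3) ≈ -91.07°
PM = 180° + (-91.07°) = 88.93°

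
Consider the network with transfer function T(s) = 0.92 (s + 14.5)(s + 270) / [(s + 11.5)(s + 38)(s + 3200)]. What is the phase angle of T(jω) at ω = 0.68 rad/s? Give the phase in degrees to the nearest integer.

∠(j0.68 + 14.5) = arctan(0.68/14.5) = 2.69°
∠(j0.68 + 270) = arctan(0.68/270) = 0.14°
∠(j0.68 + 11.5) = arctan(0.68/11.5) = 3.38°
∠(j0.68 + 38) = arctan(0.68/38) = 1.03°
∠(j0.68 + 3200) = arctan(0.68/3200) = 0.01°
∠T(j0.68) = 2.69° + 0.14° − (3.38° + 1.03° + 0.01°) = -1.59°

-2°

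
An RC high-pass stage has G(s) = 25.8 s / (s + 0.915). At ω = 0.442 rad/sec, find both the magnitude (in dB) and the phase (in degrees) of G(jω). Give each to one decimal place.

|G| = 21.0 dB, ∠G = 64.2 deg

|j0.442| = 0.442
|j0.442 + 0.915| = √(0.442² + 0.915²) = 1.016
|G(j0.442)| = 25.8 × 0.442 / 1.016 = 11.222
20 log₁₀(11.222) = 21.00 dB
∠(j0.442) = 90.00°
∠(j0.442 + 0.915) = arctan(0.442/0.915) = 25.78°
∠G(j0.442) = 90.00° − 25.78° = 64.22°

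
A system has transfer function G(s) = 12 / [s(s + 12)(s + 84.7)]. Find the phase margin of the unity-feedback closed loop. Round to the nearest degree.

Gain crossover: |G(jω)| = 1 at ω ≈ 0.0118 rad/s.
∠G(j0.0118) = −90° − arctan(0.0118/12) − arctan(0.0118/84.7) ≈ -90.06°
PM = 180° + (-90.06°) = 89.94°

90 deg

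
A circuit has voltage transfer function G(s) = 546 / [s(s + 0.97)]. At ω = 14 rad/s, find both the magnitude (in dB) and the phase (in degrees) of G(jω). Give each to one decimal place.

|G| = 8.9 dB, ∠G = -176.0°

|j14 + 0.97| = √(14² + 0.97²) = 14.03
|j14| = 14
|G(j14)| = 546 / (14.03 × 14) = 2.7791
20 log₁₀(2.7791) = 8.88 dB
∠(j14 + 0.97) = arctan(14/0.97) = 86.04°
∠(j14) = 90.00°
∠G(j14) = − (86.04° + 90.00°) = -176.04°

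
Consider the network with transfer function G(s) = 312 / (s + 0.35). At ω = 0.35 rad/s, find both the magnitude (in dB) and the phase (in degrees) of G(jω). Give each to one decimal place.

|G| = 56.0 dB, ∠G = -45.0 deg

|j0.35 + 0.35| = √(0.35² + 0.35²) = 0.495
|G(j0.35)| = 312 / 0.495 = 630.34
20 log₁₀(630.34) = 55.99 dB
∠(j0.35 + 0.35) = arctan(0.35/0.35) = 45.00°
∠G(j0.35) = −45.00° = -45.00°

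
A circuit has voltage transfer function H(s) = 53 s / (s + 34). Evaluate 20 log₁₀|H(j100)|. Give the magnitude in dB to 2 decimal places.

|j100| = 100
|j100 + 34| = √(100² + 34²) = 105.6
|H(j100)| = 53 × 100 / 105.6 = 50.179
20 log₁₀(50.179) = 34.010 dB

34.01 dB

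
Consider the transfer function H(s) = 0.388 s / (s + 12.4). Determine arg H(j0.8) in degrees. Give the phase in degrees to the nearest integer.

∠(j0.8) = 90.00°
∠(j0.8 + 12.4) = arctan(0.8/12.4) = 3.69°
∠H(j0.8) = 90.00° − 3.69° = 86.31°

86°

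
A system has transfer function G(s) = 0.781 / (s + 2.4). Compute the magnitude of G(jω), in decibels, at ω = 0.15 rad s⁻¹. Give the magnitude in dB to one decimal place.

|j0.15 + 2.4| = √(0.15² + 2.4²) = 2.405
|G(j0.15)| = 0.781 / 2.405 = 0.32478
20 log₁₀(0.32478) = -9.77 dB

-9.8 dB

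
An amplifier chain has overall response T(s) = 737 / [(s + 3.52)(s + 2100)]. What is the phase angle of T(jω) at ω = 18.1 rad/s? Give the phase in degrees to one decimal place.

-79.5°

∠(j18.1 + 3.52) = arctan(18.1/3.52) = 78.99°
∠(j18.1 + 2100) = arctan(18.1/2100) = 0.49°
∠T(j18.1) = − (78.99° + 0.49°) = -79.49°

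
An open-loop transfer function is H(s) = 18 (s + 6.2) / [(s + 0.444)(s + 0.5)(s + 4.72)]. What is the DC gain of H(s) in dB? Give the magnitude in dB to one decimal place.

H(0) = 18 × 6.2 / (0.444 × 0.5 × 4.72) = 106.5
20 log₁₀(106.5) = 40.55 dB

40.5 dB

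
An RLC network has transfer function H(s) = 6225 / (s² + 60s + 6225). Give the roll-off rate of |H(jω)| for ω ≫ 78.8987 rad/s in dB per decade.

With 0 zeros and 2 poles, the high-frequency asymptotic slope is 20 × (0 − 2) = -40 dB/decade.

-40 dB/decade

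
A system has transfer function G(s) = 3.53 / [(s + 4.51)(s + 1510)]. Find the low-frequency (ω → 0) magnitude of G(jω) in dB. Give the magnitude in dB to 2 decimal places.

G(0) = 3.53 / (4.51 × 1510) = 0.00051835
20 log₁₀(0.00051835) = -65.708 dB

-65.71 dB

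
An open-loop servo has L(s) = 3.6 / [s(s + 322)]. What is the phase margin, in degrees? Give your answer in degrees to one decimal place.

Gain crossover: |L(jω)| = 1 at ω ≈ 0.0112 rad/s.
∠L(j0.0112) = −90° − arctan(0.0112/322) ≈ -90.00°
PM = 180° + (-90.00°) = 90.00°

90.0°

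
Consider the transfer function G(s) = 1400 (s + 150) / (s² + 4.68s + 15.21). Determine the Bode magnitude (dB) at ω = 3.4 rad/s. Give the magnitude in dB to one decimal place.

|j3.4 + 150| = √(3.4² + 150²) = 150
|(j3.4)² + 4.68(j3.4) + 15.21| = |3.65 + j15.912| = 16.33
|G(j3.4)| = 1400 × 150 / 16.33 = 12867
20 log₁₀(12867) = 82.19 dB

82.2 dB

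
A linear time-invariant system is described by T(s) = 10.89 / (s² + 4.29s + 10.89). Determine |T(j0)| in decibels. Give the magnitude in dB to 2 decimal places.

T(0) = 10.89 / 10.89 = 1
20 log₁₀(1) = 0.000 dB

0.00 dB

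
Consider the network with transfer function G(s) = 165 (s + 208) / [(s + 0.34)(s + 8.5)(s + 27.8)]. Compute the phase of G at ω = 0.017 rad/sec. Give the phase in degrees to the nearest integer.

∠(j0.017 + 208) = arctan(0.017/208) = 0.00°
∠(j0.017 + 0.34) = arctan(0.017/0.34) = 2.86°
∠(j0.017 + 8.5) = arctan(0.017/8.5) = 0.11°
∠(j0.017 + 27.8) = arctan(0.017/27.8) = 0.04°
∠G(j0.017) = 0.00° − (2.86° + 0.11° + 0.04°) = -3.01°

-3°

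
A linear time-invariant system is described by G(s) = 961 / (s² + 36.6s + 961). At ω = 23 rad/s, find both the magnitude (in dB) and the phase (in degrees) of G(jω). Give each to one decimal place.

|G| = 0.1 dB, ∠G = -62.8°

|(j23)² + 36.6(j23) + 961| = |432 + j841.8| = 946.2
|G(j23)| = 961 / 946.2 = 1.0157
20 log₁₀(1.0157) = 0.14 dB
∠[(j23)² + 36.6(j23) + 961] = ∠[432 + j841.8] = 62.83°
∠G(j23) = −62.83° = -62.83°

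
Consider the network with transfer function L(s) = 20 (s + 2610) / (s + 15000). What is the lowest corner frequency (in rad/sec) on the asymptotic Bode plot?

2610 rad/sec

Break frequencies occur at each pole and zero magnitude: 2610 rad/sec, 15000 rad/sec.
The lowest is 2610 rad/sec.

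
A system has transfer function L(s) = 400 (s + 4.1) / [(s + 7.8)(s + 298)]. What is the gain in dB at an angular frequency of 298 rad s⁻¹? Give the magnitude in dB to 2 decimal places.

-0.46 dB

|j298 + 4.1| = √(298² + 4.1²) = 298
|j298 + 7.8| = √(298² + 7.8²) = 298.1
|j298 + 298| = √(298² + 298²) = 421.4
|L(j298)| = 400 × 298 / (298.1 × 421.4) = 0.9489
20 log₁₀(0.9489) = -0.456 dB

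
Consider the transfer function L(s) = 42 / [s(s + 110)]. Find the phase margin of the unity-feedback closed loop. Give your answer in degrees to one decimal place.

89.8°

Gain crossover: |L(jω)| = 1 at ω ≈ 0.382 rad/s.
∠L(j0.382) = −90° − arctan(0.382/110) ≈ -90.20°
PM = 180° + (-90.20°) = 89.80°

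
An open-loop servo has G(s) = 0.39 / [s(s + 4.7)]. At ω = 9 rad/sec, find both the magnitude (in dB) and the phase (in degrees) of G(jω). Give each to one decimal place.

|G| = -47.4 dB, ∠G = -152.4°

|j9 + 4.7| = √(9² + 4.7²) = 10.15
|j9| = 9
|G(j9)| = 0.39 / (10.15 × 9) = 0.0042679
20 log₁₀(0.0042679) = -47.40 dB
∠(j9 + 4.7) = arctan(9/4.7) = 62.43°
∠(j9) = 90.00°
∠G(j9) = − (62.43° + 90.00°) = -152.43°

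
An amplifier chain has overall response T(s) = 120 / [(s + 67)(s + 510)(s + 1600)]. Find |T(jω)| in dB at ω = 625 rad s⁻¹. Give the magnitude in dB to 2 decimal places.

-137.22 dB

|j625 + 67| = √(625² + 67²) = 628.6
|j625 + 510| = √(625² + 510²) = 806.7
|j625 + 1600| = √(625² + 1600²) = 1718
|T(j625)| = 120 / (628.6 × 806.7 × 1718) = 1.3777e-07
20 log₁₀(1.3777e-07) = -137.217 dB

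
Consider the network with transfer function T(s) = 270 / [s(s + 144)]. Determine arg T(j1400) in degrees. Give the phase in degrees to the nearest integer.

∠(j1400 + 144) = arctan(1400/144) = 84.13°
∠(j1400) = 90.00°
∠T(j1400) = − (84.13° + 90.00°) = -174.13°

-174°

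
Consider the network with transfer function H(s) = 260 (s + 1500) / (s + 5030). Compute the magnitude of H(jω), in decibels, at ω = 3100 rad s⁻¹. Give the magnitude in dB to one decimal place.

|j3100 + 1500| = √(3100² + 1500²) = 3444
|j3100 + 5030| = √(3100² + 5030²) = 5909
|H(j3100)| = 260 × 3444 / 5909 = 151.54
20 log₁₀(151.54) = 43.61 dB

43.6 dB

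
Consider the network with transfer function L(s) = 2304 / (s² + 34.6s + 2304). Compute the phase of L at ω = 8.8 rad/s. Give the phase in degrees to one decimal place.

-7.8°

∠[(j8.8)² + 34.6(j8.8) + 2304] = ∠[2226.6 + j304.48] = 7.79°
∠L(j8.8) = −7.79° = -7.79°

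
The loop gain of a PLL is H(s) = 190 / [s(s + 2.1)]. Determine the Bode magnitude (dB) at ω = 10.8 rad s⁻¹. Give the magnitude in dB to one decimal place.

4.1 dB

|j10.8 + 2.1| = √(10.8² + 2.1²) = 11
|j10.8| = 10.8
|H(j10.8)| = 190 / (11 × 10.8) = 1.599
20 log₁₀(1.599) = 4.08 dB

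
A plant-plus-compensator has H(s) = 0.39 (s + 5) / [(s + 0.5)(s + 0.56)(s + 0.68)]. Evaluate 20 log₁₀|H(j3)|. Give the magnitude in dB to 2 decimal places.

-21.98 dB

|j3 + 5| = √(3² + 5²) = 5.831
|j3 + 0.5| = √(3² + 0.5²) = 3.041
|j3 + 0.56| = √(3² + 0.56²) = 3.052
|j3 + 0.68| = √(3² + 0.68²) = 3.076
|H(j3)| = 0.39 × 5.831 / (3.041 × 3.052 × 3.076) = 0.079648
20 log₁₀(0.079648) = -21.977 dB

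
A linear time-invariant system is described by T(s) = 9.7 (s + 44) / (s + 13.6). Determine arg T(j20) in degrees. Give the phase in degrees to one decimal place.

∠(j20 + 44) = arctan(20/44) = 24.44°
∠(j20 + 13.6) = arctan(20/13.6) = 55.78°
∠T(j20) = 24.44° − 55.78° = -31.34°

-31.3°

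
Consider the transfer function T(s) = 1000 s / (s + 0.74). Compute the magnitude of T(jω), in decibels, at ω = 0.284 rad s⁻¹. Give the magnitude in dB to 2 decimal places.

|j0.284| = 0.284
|j0.284 + 0.74| = √(0.284² + 0.74²) = 0.7926
|T(j0.284)| = 1000 × 0.284 / 0.7926 = 358.3
20 log₁₀(358.3) = 51.085 dB

51.09 dB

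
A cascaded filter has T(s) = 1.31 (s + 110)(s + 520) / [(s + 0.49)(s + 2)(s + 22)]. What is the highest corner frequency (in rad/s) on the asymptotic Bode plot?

520 rad/s

Break frequencies occur at each pole and zero magnitude: 0.49 rad/s, 2 rad/s, 22 rad/s, 110 rad/s, 520 rad/s.
The highest is 520 rad/s.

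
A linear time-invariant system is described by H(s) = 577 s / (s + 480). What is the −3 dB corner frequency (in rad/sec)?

For a single-pole high-pass, the −3 dB point is at the pole: ω = 480 rad/sec.

480 rad/sec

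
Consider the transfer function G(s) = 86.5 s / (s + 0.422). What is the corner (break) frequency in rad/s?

0.422 rad/s

The single real pole at s = −0.422 gives a corner at ω = 0.422 rad/s.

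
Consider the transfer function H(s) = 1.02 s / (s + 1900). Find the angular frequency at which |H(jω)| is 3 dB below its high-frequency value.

For a single-pole high-pass, the −3 dB point is at the pole: ω = 1900 rad/s.

1900 rad/s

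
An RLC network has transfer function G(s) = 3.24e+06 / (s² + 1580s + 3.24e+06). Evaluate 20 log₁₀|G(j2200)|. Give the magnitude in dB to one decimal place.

|(j2200)² + 1580(j2200) + 3.24e+06| = |-1.6e+06 + j3.476e+06| = 3.827e+06
|G(j2200)| = 3.24e+06 / 3.827e+06 = 0.84671
20 log₁₀(0.84671) = -1.45 dB

-1.4 dB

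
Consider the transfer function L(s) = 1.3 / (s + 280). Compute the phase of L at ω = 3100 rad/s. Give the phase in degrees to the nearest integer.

-85 deg

∠(j3100 + 280) = arctan(3100/280) = 84.84°
∠L(j3100) = −84.84° = -84.84°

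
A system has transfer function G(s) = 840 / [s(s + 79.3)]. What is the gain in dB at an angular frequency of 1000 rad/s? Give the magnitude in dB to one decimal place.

|j1000 + 79.3| = √(1000² + 79.3²) = 1003
|j1000| = 1000
|G(j1000)| = 840 / (1003 × 1000) = 0.00083737
20 log₁₀(0.00083737) = -61.54 dB

-61.5 dB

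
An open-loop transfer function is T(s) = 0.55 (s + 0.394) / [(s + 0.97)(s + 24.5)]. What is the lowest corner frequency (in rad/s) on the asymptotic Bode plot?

Break frequencies occur at each pole and zero magnitude: 0.394 rad/s, 0.97 rad/s, 24.5 rad/s.
The lowest is 0.394 rad/s.

0.394 rad/s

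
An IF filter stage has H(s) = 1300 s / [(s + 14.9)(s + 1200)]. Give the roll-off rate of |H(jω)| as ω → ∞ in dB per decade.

With 1 zero and 2 poles, the high-frequency asymptotic slope is 20 × (1 − 2) = -20 dB/decade.

-20 dB/decade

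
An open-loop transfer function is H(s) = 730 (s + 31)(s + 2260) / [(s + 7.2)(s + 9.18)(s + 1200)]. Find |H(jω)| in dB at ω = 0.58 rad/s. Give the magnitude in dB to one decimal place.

|j0.58 + 31| = √(0.58² + 31²) = 31.01
|j0.58 + 2260| = √(0.58² + 2260²) = 2260
|j0.58 + 7.2| = √(0.58² + 7.2²) = 7.223
|j0.58 + 9.18| = √(0.58² + 9.18²) = 9.198
|j0.58 + 1200| = √(0.58² + 1200²) = 1200
|H(j0.58)| = 730 × 31.01 × 2260 / (7.223 × 9.198 × 1200) = 641.57
20 log₁₀(641.57) = 56.14 dB

56.1 dB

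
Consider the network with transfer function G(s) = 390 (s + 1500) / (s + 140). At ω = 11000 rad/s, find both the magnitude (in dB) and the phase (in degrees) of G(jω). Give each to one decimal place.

|j11000 + 1500| = √(11000² + 1500²) = 1.11e+04
|j11000 + 140| = √(11000² + 140²) = 1.1e+04
|G(j11000)| = 390 × 1.11e+04 / 1.1e+04 = 393.58
20 log₁₀(393.58) = 51.90 dB
∠(j11000 + 1500) = arctan(11000/1500) = 82.23°
∠(j11000 + 140) = arctan(11000/140) = 89.27°
∠G(j11000) = 82.23° − 89.27° = -7.04°

|G| = 51.9 dB, ∠G = -7.0°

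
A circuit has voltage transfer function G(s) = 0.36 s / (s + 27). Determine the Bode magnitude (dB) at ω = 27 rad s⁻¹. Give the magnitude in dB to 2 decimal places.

-11.88 dB

|j27| = 27
|j27 + 27| = √(27² + 27²) = 38.18
|G(j27)| = 0.36 × 27 / 38.18 = 0.25456
20 log₁₀(0.25456) = -11.884 dB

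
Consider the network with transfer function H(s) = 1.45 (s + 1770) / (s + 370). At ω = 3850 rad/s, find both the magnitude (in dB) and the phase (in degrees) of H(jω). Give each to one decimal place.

|H| = 4.0 dB, ∠H = -19.2°

|j3850 + 1770| = √(3850² + 1770²) = 4237
|j3850 + 370| = √(3850² + 370²) = 3868
|H(j3850)| = 1.45 × 4237 / 3868 = 1.5886
20 log₁₀(1.5886) = 4.02 dB
∠(j3850 + 1770) = arctan(3850/1770) = 65.31°
∠(j3850 + 370) = arctan(3850/370) = 84.51°
∠H(j3850) = 65.31° − 84.51° = -19.20°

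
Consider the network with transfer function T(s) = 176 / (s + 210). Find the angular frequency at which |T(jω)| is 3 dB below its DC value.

For a single-pole low-pass, the −3 dB point is at the pole: ω = 210 rad/sec.

210 rad/sec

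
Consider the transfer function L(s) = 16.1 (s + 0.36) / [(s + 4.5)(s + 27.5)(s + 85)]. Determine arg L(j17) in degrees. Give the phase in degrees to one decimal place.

∠(j17 + 0.36) = arctan(17/0.36) = 88.79°
∠(j17 + 4.5) = arctan(17/4.5) = 75.17°
∠(j17 + 27.5) = arctan(17/27.5) = 31.72°
∠(j17 + 85) = arctan(17/85) = 11.31°
∠L(j17) = 88.79° − (75.17° + 31.72° + 11.31°) = -29.42°

-29.4°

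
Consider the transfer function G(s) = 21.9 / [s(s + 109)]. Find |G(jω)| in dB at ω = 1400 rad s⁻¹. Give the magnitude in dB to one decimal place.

|j1400 + 109| = √(1400² + 109²) = 1404
|j1400| = 1400
|G(j1400)| = 21.9 / (1404 × 1400) = 1.114e-05
20 log₁₀(1.114e-05) = -99.06 dB

-99.1 dB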